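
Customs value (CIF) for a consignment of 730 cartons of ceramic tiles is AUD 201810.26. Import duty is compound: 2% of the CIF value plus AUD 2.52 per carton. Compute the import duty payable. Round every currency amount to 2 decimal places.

Ad valorem component: 201810.26 × 2% = 4036.21
Specific component: 730 × 2.52 = 1839.60
Import duty = 4036.21 + 1839.60 = 5875.81

Import duty: AUD 5875.81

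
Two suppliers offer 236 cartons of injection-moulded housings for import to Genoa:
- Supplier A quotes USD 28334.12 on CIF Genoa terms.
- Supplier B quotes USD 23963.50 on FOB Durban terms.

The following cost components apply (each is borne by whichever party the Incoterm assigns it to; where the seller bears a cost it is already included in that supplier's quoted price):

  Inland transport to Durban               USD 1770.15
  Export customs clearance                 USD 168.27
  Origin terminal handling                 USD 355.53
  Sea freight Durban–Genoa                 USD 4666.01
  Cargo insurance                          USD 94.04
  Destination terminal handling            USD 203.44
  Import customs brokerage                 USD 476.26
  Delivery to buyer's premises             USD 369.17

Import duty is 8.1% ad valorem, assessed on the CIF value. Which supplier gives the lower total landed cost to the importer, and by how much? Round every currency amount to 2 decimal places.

Supplier A is cheaper by USD 420.98

Supplier A (CIF):
The CIF price already equals the CIF value: 28334.12
Import duty = 28334.12 × 8.1% = 2295.06
Buyer bears (A): 203.44 + 476.26 + 369.17 = 1048.87
Landed cost (A) = invoice 28334.12 + 1048.87 + duty 2295.06 = 31678.05
Supplier B (FOB):
CIF value = FOB price + freight + insurance = 23963.50 + 4666.01 + 94.04 = 28723.55
Import duty = 28723.55 × 8.1% = 2326.61
Buyer bears (B): 4666.01 + 94.04 + 203.44 + 476.26 + 369.17 = 5808.92
Landed cost (B) = invoice 23963.50 + 5808.92 + duty 2326.61 = 32099.03
Difference = |31678.05 − 32099.03| = 420.98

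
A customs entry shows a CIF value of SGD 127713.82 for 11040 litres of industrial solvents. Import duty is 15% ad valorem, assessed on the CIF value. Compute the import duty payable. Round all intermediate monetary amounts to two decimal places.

Import duty: SGD 19157.07

Import duty = 127713.82 × 15% = 19157.07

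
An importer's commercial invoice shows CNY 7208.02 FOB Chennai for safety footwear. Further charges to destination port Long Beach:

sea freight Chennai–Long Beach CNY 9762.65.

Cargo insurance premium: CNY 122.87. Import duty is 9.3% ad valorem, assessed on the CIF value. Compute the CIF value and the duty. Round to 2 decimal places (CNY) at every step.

CIF = FOB price + freight + insurance
CIF = 7208.02 + 9762.65 + 122.87 = 17093.54
Import duty = 17093.54 × 9.3% = 1589.70

CIF value: CNY 17093.54; import duty: CNY 1589.70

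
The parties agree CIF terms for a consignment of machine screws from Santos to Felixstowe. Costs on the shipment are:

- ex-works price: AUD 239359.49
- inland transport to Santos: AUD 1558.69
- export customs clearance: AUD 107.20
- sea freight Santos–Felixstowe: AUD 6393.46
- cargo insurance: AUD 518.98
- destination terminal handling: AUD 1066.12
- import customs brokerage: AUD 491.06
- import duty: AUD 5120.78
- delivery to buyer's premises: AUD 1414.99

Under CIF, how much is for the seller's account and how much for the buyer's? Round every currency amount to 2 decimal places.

CIF: the seller pays costs through ocean freight and marine insurance to the destination port.
Seller's account: goods 239359.49 + inland to port 1558.69 + export clearance 107.20 + freight 6393.46 + insurance 518.98 = 247937.82
Buyer's account: destination terminal 1066.12 + brokerage 491.06 + duty 5120.78 + delivery 1414.99 = 8092.95

Seller: AUD 247937.82; buyer: AUD 8092.95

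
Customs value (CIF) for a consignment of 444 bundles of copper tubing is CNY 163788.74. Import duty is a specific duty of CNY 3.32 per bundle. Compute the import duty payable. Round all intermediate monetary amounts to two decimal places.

Import duty: CNY 1474.08

Import duty = 444 × 3.32 = 1474.08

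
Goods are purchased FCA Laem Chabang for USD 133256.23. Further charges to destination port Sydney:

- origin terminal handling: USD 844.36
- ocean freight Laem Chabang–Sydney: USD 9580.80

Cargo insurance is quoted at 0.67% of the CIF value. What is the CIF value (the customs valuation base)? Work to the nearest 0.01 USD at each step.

CIF value: USD 144650.55

Let C be the CIF value. C = FCA price + pre-shipment costs + freight + 0.67% × C
C − 0.67% × C = 133256.23 + 844.36 + 9580.80
0.9933 × C = 143681.39
C = 143681.39 / 0.9933 = 144650.55
Insurance premium = 0.67% × 144650.55 = 969.16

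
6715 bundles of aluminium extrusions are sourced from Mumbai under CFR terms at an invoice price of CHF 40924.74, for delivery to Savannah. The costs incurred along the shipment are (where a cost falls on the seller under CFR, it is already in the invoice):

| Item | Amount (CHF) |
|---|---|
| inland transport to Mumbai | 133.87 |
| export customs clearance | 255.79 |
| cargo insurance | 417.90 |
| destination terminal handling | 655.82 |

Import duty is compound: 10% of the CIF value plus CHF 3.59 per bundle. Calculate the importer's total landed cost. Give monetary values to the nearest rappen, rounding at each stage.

CFR: the seller pays costs through ocean freight to the destination port, but not insurance.
Already in the invoice (seller's account under CFR): inland to port, export clearance — exclude.
CIF value = CFR price + insurance = 40924.74 + 417.90 = 41342.64
Ad valorem component: 41342.64 × 10% = 4134.26
Specific component: 6715 × 3.59 = 24106.85
Import duty = 4134.26 + 24106.85 = 28241.11
Buyer bears: insurance 417.90 + destination terminal 655.82 + duty 28241.11 = 29314.83
Landed cost = invoice 40924.74 + 29314.83 = 70239.57

Total landed cost: CHF 70239.57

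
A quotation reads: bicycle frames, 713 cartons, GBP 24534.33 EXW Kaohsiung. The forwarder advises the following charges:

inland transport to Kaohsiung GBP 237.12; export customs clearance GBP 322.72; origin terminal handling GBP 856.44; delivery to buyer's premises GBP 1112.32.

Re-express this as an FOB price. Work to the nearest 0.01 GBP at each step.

Not relevant to the conversion: delivery — on the buyer under both terms; not part of either seller's price.
From EXW to FOB, the seller additionally bears: inland to port, export clearance, origin terminal.
FOB price = 24534.33 + 237.12 + 322.72 + 856.44 = 25950.61

FOB price: GBP 25950.61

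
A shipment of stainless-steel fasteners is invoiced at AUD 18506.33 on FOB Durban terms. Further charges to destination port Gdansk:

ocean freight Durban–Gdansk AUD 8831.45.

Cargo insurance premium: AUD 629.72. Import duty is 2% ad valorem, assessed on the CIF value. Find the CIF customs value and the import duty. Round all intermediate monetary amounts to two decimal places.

CIF value: AUD 27967.50; import duty: AUD 559.35

CIF = FOB price + freight + insurance
CIF = 18506.33 + 8831.45 + 629.72 = 27967.50
Import duty = 27967.50 × 2% = 559.35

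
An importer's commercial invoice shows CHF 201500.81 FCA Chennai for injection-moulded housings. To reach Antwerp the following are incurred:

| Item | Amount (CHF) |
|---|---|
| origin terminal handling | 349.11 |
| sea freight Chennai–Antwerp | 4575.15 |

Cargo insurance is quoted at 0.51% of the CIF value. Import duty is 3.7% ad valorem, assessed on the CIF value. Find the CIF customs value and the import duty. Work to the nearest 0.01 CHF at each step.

Let C be the CIF value. C = FCA price + pre-shipment costs + freight + 0.51% × C
C − 0.51% × C = 201500.81 + 349.11 + 4575.15
0.9949 × C = 206425.07
C = 206425.07 / 0.9949 = 207483.23
Insurance premium = 0.51% × 207483.23 = 1058.16
Import duty = 207483.23 × 3.7% = 7676.88

CIF value: CHF 207483.23; import duty: CHF 7676.88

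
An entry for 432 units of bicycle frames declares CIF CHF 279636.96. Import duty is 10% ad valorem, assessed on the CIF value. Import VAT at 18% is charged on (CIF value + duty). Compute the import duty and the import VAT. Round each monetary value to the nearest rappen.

Import duty: CHF 27963.70; import VAT: CHF 55368.12

Import duty = 279636.96 × 10% = 27963.70
VAT base = CIF + duty = 279636.96 + 27963.70 = 307600.66
Import VAT = 307600.66 × 18% = 55368.12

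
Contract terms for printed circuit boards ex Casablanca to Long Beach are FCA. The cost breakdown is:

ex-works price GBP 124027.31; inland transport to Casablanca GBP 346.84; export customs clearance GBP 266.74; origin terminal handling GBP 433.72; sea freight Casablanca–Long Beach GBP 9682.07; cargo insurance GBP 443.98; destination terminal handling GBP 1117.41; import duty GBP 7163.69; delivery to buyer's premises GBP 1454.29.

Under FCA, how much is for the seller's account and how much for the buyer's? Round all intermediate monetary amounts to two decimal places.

Seller: GBP 124640.89; buyer: GBP 20295.16

FCA: the seller delivers export-cleared goods to the carrier; the buyer bears costs from that point.
Seller's account: goods 124027.31 + inland to port 346.84 + export clearance 266.74 = 124640.89
Buyer's account: origin terminal 433.72 + freight 9682.07 + insurance 443.98 + destination terminal 1117.41 + duty 7163.69 + delivery 1454.29 = 20295.16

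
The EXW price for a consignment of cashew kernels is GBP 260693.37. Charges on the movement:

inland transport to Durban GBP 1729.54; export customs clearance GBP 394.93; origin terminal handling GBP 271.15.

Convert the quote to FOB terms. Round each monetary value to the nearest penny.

FOB price: GBP 263088.99

From EXW to FOB, the seller additionally bears: inland to port, export clearance, origin terminal.
FOB price = 260693.37 + 1729.54 + 394.93 + 271.15 = 263088.99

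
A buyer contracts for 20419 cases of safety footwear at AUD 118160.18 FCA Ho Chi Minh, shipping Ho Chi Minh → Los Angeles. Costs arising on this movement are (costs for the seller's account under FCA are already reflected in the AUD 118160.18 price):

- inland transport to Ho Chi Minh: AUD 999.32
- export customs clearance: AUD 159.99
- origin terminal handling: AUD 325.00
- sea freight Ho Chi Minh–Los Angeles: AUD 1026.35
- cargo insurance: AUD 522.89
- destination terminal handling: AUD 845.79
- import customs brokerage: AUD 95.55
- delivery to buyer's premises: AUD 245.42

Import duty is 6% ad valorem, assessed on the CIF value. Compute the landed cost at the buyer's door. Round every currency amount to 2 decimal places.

FCA: the seller delivers export-cleared goods to the carrier; the buyer bears costs from that point.
Already in the invoice (seller's account under FCA): inland to port, export clearance — exclude.
CIF value = FCA price + origin terminal + freight + insurance = 118160.18 + 325.00 + 1026.35 + 522.89 = 120034.42
Import duty = 120034.42 × 6% = 7202.07
Buyer bears: origin terminal 325.00 + freight 1026.35 + insurance 522.89 + destination terminal 845.79 + brokerage 95.55 + delivery 245.42 + duty 7202.07 = 10263.07
Landed cost = invoice 118160.18 + 10263.07 = 128423.25

Total landed cost: AUD 128423.25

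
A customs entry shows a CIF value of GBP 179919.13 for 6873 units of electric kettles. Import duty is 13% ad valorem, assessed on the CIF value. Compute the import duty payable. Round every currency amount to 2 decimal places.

Import duty: GBP 23389.49

Import duty = 179919.13 × 13% = 23389.49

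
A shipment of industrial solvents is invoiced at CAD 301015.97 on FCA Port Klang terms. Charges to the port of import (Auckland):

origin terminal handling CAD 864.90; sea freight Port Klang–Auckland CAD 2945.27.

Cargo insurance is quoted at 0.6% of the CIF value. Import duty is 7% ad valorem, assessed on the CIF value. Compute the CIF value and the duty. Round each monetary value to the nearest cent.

Let C be the CIF value. C = FCA price + pre-shipment costs + freight + 0.6% × C
C − 0.6% × C = 301015.97 + 864.90 + 2945.27
0.994 × C = 304826.14
C = 304826.14 / 0.994 = 306666.14
Insurance premium = 0.6% × 306666.14 = 1840.00
Import duty = 306666.14 × 7% = 21466.63

CIF value: CAD 306666.14; import duty: CAD 21466.63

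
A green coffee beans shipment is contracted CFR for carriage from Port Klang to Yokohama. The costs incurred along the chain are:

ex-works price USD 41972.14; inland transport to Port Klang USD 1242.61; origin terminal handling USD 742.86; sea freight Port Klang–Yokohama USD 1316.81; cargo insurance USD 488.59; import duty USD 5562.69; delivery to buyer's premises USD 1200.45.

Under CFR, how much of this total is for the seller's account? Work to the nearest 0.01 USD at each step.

CFR: the seller pays costs through ocean freight to the destination port, but not insurance.
Seller's account: goods 41972.14 + inland to port 1242.61 + origin terminal 742.86 + freight 1316.81 = 45274.42
Buyer's account: insurance 488.59 + duty 5562.69 + delivery 1200.45 = 7251.73

Seller's account: USD 45274.42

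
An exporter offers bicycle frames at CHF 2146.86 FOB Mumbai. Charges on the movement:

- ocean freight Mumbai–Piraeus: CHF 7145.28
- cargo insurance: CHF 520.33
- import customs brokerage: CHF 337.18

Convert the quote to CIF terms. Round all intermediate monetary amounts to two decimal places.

CIF price: CHF 9812.47

Not relevant to the conversion: brokerage — on the buyer under both terms; not part of either seller's price.
From FOB to CIF, the seller additionally bears: freight, insurance.
CIF price = 2146.86 + 7145.28 + 520.33 = 9812.47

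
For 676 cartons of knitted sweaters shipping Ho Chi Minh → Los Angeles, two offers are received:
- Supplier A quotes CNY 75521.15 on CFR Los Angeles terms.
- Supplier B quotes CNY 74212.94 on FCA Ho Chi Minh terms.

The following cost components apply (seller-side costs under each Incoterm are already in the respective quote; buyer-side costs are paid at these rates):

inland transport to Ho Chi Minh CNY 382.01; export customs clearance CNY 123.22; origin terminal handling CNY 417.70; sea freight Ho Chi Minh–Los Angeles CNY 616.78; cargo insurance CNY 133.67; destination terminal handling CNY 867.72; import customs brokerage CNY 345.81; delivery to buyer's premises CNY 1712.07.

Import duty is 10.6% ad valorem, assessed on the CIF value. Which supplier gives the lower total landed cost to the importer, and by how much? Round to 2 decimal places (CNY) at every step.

Supplier B is cheaper by CNY 302.74

Supplier A (CFR):
CIF value = CFR price + insurance = 75521.15 + 133.67 = 75654.82
Import duty = 75654.82 × 10.6% = 8019.41
Buyer bears (A): 133.67 + 867.72 + 345.81 + 1712.07 = 3059.27
Landed cost (A) = invoice 75521.15 + 3059.27 + duty 8019.41 = 86599.83
Supplier B (FCA):
CIF value = FCA price + origin terminal + freight + insurance = 74212.94 + 417.70 + 616.78 + 133.67 = 75381.09
Import duty = 75381.09 × 10.6% = 7990.40
Buyer bears (B): 417.70 + 616.78 + 133.67 + 867.72 + 345.81 + 1712.07 = 4093.75
Landed cost (B) = invoice 74212.94 + 4093.75 + duty 7990.40 = 86297.09
Difference = |86599.83 − 86297.09| = 302.74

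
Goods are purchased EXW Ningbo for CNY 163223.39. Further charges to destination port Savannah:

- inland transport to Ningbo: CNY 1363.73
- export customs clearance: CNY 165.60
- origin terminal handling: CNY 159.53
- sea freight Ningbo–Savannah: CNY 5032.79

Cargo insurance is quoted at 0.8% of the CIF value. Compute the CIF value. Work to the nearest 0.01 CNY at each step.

Let C be the CIF value. C = EXW price + pre-shipment costs + freight + 0.8% × C
C − 0.8% × C = 163223.39 + 1363.73 + 165.60 + 159.53 + 5032.79
0.992 × C = 169945.04
C = 169945.04 / 0.992 = 171315.56
Insurance premium = 0.8% × 171315.56 = 1370.52

CIF value: CNY 171315.56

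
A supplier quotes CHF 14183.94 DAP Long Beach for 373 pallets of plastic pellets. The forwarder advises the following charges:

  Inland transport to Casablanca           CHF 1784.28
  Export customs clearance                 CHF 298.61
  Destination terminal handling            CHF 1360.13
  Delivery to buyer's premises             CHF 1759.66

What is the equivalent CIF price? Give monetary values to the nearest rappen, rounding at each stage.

CIF price: CHF 11064.15

Not relevant to the conversion: export clearance, inland to port — on the seller under both DAP and CIF; already in the DAP price and stays in the CIF price.
From DAP to CIF, the seller no longer bears: destination terminal, delivery.
CIF price = 14183.94 − 1360.13 − 1759.66 = 11064.15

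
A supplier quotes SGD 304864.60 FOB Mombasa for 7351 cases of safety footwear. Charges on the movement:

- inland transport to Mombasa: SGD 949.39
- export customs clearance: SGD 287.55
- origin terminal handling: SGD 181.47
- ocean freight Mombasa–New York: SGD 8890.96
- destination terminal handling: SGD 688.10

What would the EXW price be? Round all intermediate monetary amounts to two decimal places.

Not relevant to the conversion: destination terminal, freight — on the buyer under both terms; not part of either seller's price.
From FOB to EXW, the seller no longer bears: inland to port, export clearance, origin terminal.
EXW price = 304864.60 − 949.39 − 287.55 − 181.47 = 303446.19

EXW price: SGD 303446.19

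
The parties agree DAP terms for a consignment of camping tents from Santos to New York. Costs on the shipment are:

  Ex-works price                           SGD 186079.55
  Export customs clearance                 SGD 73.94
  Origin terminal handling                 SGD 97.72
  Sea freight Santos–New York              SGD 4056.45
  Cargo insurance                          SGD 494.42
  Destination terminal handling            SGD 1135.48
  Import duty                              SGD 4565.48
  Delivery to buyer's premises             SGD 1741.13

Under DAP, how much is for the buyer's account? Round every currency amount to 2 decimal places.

DAP: the seller bears all costs to the named destination except import duty and clearance.
Seller's account: goods 186079.55 + export clearance 73.94 + origin terminal 97.72 + freight 4056.45 + insurance 494.42 + destination terminal 1135.48 + delivery 1741.13 = 193678.69
Buyer's account: duty 4565.48 = 4565.48

Buyer's account: SGD 4565.48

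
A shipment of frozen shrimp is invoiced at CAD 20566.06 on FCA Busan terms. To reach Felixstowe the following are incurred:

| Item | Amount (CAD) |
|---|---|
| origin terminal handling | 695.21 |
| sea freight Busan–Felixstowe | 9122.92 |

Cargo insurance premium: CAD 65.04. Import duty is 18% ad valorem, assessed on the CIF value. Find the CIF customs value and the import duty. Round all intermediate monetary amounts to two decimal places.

CIF = FCA price + pre-shipment costs + freight + insurance
CIF = 20566.06 + 695.21 + 9122.92 + 65.04 = 30449.23
Import duty = 30449.23 × 18% = 5480.86

CIF value: CAD 30449.23; import duty: CAD 5480.86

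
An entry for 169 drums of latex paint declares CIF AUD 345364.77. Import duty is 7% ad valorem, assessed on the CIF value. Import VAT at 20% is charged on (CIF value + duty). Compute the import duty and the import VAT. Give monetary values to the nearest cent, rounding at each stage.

Import duty = 345364.77 × 7% = 24175.53
VAT base = CIF + duty = 345364.77 + 24175.53 = 369540.30
Import VAT = 369540.30 × 20% = 73908.06

Import duty: AUD 24175.53; import VAT: AUD 73908.06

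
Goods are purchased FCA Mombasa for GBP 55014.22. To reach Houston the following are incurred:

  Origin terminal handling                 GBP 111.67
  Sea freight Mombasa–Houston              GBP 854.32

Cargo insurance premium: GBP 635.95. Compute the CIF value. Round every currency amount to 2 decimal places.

CIF value: GBP 56616.16

CIF = FCA price + pre-shipment costs + freight + insurance
CIF = 55014.22 + 111.67 + 854.32 + 635.95 = 56616.16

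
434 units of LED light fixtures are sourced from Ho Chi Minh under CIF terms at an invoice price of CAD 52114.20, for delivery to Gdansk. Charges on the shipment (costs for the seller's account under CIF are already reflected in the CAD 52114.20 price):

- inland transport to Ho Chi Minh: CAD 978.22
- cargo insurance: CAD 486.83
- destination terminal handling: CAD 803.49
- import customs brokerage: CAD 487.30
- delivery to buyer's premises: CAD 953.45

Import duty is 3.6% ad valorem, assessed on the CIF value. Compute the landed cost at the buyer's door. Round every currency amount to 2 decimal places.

CIF: the seller pays costs through ocean freight and marine insurance to the destination port.
Already in the invoice (seller's account under CIF): inland to port, insurance — exclude.
The CIF price already equals the CIF value: 52114.20
Import duty = 52114.20 × 3.6% = 1876.11
Buyer bears: destination terminal 803.49 + brokerage 487.30 + delivery 953.45 + duty 1876.11 = 4120.35
Landed cost = invoice 52114.20 + 4120.35 = 56234.55

Total landed cost: CAD 56234.55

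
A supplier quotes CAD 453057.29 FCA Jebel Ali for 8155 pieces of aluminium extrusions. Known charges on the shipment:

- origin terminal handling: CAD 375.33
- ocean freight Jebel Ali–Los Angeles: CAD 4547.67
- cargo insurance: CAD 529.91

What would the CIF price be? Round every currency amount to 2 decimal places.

From FCA to CIF, the seller additionally bears: origin terminal, freight, insurance.
CIF price = 453057.29 + 375.33 + 4547.67 + 529.91 = 458510.20

CIF price: CAD 458510.20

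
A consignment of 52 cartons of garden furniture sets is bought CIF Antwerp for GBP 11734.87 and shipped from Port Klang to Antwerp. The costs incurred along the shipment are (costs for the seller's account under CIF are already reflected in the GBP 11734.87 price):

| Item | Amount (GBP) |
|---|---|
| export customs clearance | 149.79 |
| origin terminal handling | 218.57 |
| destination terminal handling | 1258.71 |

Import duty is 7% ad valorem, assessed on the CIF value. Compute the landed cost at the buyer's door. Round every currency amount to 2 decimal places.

CIF: the seller pays costs through ocean freight and marine insurance to the destination port.
Already in the invoice (seller's account under CIF): export clearance, origin terminal — exclude.
The CIF price already equals the CIF value: 11734.87
Import duty = 11734.87 × 7% = 821.44
Buyer bears: destination terminal 1258.71 + duty 821.44 = 2080.15
Landed cost = invoice 11734.87 + 2080.15 = 13815.02

Total landed cost: GBP 13815.02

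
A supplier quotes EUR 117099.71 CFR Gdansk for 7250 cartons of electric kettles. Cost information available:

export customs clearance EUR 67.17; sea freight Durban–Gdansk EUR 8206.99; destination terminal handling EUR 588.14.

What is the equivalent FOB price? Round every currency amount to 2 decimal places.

Not relevant to the conversion: export clearance — on the seller under both CFR and FOB; already in the CFR price and stays in the FOB price. destination terminal — on the buyer under both terms; not part of either seller's price.
From CFR to FOB, the seller no longer bears: freight.
FOB price = 117099.71 − 8206.99 = 108892.72

FOB price: EUR 108892.72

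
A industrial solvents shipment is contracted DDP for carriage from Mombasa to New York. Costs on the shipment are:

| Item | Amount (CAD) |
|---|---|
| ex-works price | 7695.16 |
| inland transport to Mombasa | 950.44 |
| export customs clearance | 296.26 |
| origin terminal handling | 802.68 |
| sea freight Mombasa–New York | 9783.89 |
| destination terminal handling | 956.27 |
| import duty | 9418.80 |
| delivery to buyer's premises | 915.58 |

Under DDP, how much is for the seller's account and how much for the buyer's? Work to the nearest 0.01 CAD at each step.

Seller: CAD 30819.08; buyer: CAD 0.00

DDP: the seller bears all costs including import duty.
Seller's account: goods 7695.16 + inland to port 950.44 + export clearance 296.26 + origin terminal 802.68 + freight 9783.89 + destination terminal 956.27 + duty 9418.80 + delivery 915.58 = 30819.08
Buyer's account: 0.00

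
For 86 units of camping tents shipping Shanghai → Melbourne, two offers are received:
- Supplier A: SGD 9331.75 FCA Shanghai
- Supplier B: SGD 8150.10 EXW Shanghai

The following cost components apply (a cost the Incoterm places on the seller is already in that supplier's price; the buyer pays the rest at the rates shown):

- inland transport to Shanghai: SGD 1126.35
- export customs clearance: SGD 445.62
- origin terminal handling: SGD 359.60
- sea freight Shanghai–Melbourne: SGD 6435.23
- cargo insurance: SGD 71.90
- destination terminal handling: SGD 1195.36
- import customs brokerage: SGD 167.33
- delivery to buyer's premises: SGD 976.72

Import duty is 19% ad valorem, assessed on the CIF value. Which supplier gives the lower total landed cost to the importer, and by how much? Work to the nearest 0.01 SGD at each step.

Supplier A is cheaper by SGD 464.48

Supplier A (FCA):
CIF value = FCA price + origin terminal + freight + insurance = 9331.75 + 359.60 + 6435.23 + 71.90 = 16198.48
Import duty = 16198.48 × 19% = 3077.71
Buyer bears (A): 359.60 + 6435.23 + 71.90 + 1195.36 + 167.33 + 976.72 = 9206.14
Landed cost (A) = invoice 9331.75 + 9206.14 + duty 3077.71 = 21615.60
Supplier B (EXW):
CIF value = EXW price + inland to port + export clearance + origin terminal + freight + insurance = 8150.10 + 1126.35 + 445.62 + 359.60 + 6435.23 + 71.90 = 16588.80
Import duty = 16588.80 × 19% = 3151.87
Buyer bears (B): 1126.35 + 445.62 + 359.60 + 6435.23 + 71.90 + 1195.36 + 167.33 + 976.72 = 10778.11
Landed cost (B) = invoice 8150.10 + 10778.11 + duty 3151.87 = 22080.08
Difference = |21615.60 − 22080.08| = 464.48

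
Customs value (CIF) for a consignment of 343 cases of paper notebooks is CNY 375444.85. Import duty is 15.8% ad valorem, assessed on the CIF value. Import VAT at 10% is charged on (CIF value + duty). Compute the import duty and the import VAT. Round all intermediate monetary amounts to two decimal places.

Import duty: CNY 59320.29; import VAT: CNY 43476.51

Import duty = 375444.85 × 15.8% = 59320.29
VAT base = CIF + duty = 375444.85 + 59320.29 = 434765.14
Import VAT = 434765.14 × 10% = 43476.51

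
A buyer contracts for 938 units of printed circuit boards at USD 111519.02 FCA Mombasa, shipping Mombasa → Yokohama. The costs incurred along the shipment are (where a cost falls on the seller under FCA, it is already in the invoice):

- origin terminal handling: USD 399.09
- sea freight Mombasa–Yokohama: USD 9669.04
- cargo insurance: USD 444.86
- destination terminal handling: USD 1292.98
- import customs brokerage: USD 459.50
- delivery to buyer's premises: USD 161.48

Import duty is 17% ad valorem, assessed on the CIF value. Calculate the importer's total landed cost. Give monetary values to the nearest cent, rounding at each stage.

Total landed cost: USD 144691.41

FCA: the seller delivers export-cleared goods to the carrier; the buyer bears costs from that point.
CIF value = FCA price + origin terminal + freight + insurance = 111519.02 + 399.09 + 9669.04 + 444.86 = 122032.01
Import duty = 122032.01 × 17% = 20745.44
Buyer bears: origin terminal 399.09 + freight 9669.04 + insurance 444.86 + destination terminal 1292.98 + brokerage 459.50 + delivery 161.48 + duty 20745.44 = 33172.39
Landed cost = invoice 111519.02 + 33172.39 = 144691.41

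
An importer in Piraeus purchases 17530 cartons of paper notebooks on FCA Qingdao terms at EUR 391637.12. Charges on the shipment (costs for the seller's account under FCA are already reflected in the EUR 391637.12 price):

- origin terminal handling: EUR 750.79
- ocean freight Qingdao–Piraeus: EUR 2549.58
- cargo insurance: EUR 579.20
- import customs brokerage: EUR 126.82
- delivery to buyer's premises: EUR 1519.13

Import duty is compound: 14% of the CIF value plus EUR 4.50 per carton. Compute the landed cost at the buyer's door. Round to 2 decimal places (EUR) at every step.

FCA: the seller delivers export-cleared goods to the carrier; the buyer bears costs from that point.
CIF value = FCA price + origin terminal + freight + insurance = 391637.12 + 750.79 + 2549.58 + 579.20 = 395516.69
Ad valorem component: 395516.69 × 14% = 55372.34
Specific component: 17530 × 4.50 = 78885.00
Import duty = 55372.34 + 78885.00 = 134257.34
Buyer bears: origin terminal 750.79 + freight 2549.58 + insurance 579.20 + brokerage 126.82 + delivery 1519.13 + duty 134257.34 = 139782.86
Landed cost = invoice 391637.12 + 139782.86 = 531419.98

Total landed cost: EUR 531419.98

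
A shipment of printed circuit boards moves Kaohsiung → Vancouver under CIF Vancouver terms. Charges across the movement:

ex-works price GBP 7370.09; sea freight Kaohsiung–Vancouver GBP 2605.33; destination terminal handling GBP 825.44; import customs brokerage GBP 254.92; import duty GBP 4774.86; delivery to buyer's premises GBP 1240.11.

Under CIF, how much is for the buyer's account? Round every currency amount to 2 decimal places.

Buyer's account: GBP 7095.33

CIF: the seller pays costs through ocean freight and marine insurance to the destination port.
Seller's account: goods 7370.09 + freight 2605.33 = 9975.42
Buyer's account: destination terminal 825.44 + brokerage 254.92 + duty 4774.86 + delivery 1240.11 = 7095.33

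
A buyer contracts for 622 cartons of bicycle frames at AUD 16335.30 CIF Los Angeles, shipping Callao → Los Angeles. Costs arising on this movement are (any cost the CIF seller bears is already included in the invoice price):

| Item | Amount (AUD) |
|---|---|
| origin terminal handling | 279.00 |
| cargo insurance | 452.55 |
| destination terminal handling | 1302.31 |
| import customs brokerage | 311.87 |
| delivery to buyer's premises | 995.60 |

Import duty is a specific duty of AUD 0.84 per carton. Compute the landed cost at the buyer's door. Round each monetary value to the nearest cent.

Total landed cost: AUD 19467.56

CIF: the seller pays costs through ocean freight and marine insurance to the destination port.
Already in the invoice (seller's account under CIF): origin terminal, insurance — exclude.
The CIF price already equals the CIF value: 16335.30
Import duty = 622 × 0.84 = 522.48
Buyer bears: destination terminal 1302.31 + brokerage 311.87 + delivery 995.60 + duty 522.48 = 3132.26
Landed cost = invoice 16335.30 + 3132.26 = 19467.56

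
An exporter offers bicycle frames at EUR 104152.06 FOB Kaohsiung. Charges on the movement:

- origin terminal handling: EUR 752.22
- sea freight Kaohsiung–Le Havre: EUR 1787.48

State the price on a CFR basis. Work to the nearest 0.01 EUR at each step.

Not relevant to the conversion: origin terminal — on the seller under both FOB and CFR; already in the FOB price and stays in the CFR price.
From FOB to CFR, the seller additionally bears: freight.
CFR price = 104152.06 + 1787.48 = 105939.54

CFR price: EUR 105939.54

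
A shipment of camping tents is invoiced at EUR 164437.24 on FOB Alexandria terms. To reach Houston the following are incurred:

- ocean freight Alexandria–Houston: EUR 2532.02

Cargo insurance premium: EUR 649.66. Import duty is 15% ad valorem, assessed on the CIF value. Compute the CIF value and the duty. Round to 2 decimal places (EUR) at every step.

CIF = FOB price + freight + insurance
CIF = 164437.24 + 2532.02 + 649.66 = 167618.92
Import duty = 167618.92 × 15% = 25142.84

CIF value: EUR 167618.92; import duty: EUR 25142.84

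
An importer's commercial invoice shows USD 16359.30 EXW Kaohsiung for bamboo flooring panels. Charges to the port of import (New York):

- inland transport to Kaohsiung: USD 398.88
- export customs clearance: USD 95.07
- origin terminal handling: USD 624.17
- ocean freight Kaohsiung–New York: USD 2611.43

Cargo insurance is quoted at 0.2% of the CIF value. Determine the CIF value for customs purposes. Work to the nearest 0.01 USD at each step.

CIF value: USD 20129.11

Let C be the CIF value. C = EXW price + pre-shipment costs + freight + 0.2% × C
C − 0.2% × C = 16359.30 + 398.88 + 95.07 + 624.17 + 2611.43
0.998 × C = 20088.85
C = 20088.85 / 0.998 = 20129.11
Insurance premium = 0.2% × 20129.11 = 40.26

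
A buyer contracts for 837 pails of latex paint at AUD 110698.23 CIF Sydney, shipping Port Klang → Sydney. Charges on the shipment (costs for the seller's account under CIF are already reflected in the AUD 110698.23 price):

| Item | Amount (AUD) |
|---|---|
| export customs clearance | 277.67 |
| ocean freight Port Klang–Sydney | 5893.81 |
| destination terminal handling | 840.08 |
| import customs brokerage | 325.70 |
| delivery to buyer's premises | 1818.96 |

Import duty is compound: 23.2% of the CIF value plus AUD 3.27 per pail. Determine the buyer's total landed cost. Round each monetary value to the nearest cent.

CIF: the seller pays costs through ocean freight and marine insurance to the destination port.
Already in the invoice (seller's account under CIF): export clearance, freight — exclude.
The CIF price already equals the CIF value: 110698.23
Ad valorem component: 110698.23 × 23.2% = 25681.99
Specific component: 837 × 3.27 = 2736.99
Import duty = 25681.99 + 2736.99 = 28418.98
Buyer bears: destination terminal 840.08 + brokerage 325.70 + delivery 1818.96 + duty 28418.98 = 31403.72
Landed cost = invoice 110698.23 + 31403.72 = 142101.95

Total landed cost: AUD 142101.95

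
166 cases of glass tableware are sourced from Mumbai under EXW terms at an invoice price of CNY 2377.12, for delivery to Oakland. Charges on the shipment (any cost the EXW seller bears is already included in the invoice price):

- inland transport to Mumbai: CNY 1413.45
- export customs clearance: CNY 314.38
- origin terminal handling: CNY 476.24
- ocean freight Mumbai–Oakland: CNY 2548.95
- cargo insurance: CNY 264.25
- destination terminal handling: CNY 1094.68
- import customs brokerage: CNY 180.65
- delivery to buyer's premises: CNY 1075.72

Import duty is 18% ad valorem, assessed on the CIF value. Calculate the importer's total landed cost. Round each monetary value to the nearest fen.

Total landed cost: CNY 11076.43

EXW: the seller makes goods available at their premises; the buyer bears all onward costs.
CIF value = EXW price + inland to port + export clearance + origin terminal + freight + insurance = 2377.12 + 1413.45 + 314.38 + 476.24 + 2548.95 + 264.25 = 7394.39
Import duty = 7394.39 × 18% = 1330.99
Buyer bears: inland to port 1413.45 + export clearance 314.38 + origin terminal 476.24 + freight 2548.95 + insurance 264.25 + destination terminal 1094.68 + brokerage 180.65 + delivery 1075.72 + duty 1330.99 = 8699.31
Landed cost = invoice 2377.12 + 8699.31 = 11076.43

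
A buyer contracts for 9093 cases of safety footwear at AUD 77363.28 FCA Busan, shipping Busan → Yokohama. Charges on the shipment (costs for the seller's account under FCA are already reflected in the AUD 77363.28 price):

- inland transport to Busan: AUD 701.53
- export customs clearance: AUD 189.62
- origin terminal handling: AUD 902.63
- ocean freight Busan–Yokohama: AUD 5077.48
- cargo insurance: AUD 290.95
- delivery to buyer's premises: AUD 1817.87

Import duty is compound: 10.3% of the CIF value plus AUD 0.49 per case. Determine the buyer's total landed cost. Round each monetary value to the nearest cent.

FCA: the seller delivers export-cleared goods to the carrier; the buyer bears costs from that point.
Already in the invoice (seller's account under FCA): inland to port, export clearance — exclude.
CIF value = FCA price + origin terminal + freight + insurance = 77363.28 + 902.63 + 5077.48 + 290.95 = 83634.34
Ad valorem component: 83634.34 × 10.3% = 8614.34
Specific component: 9093 × 0.49 = 4455.57
Import duty = 8614.34 + 4455.57 = 13069.91
Buyer bears: origin terminal 902.63 + freight 5077.48 + insurance 290.95 + delivery 1817.87 + duty 13069.91 = 21158.84
Landed cost = invoice 77363.28 + 21158.84 = 98522.12

Total landed cost: AUD 98522.12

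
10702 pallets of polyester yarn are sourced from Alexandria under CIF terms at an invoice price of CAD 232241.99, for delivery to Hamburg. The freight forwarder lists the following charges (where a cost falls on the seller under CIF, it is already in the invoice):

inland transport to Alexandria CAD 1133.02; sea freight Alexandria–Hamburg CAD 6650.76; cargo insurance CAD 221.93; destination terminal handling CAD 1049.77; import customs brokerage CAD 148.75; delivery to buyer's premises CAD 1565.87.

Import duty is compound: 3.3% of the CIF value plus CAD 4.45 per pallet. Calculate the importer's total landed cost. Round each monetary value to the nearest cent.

CIF: the seller pays costs through ocean freight and marine insurance to the destination port.
Already in the invoice (seller's account under CIF): inland to port, freight, insurance — exclude.
The CIF price already equals the CIF value: 232241.99
Ad valorem component: 232241.99 × 3.3% = 7663.99
Specific component: 10702 × 4.45 = 47623.90
Import duty = 7663.99 + 47623.90 = 55287.89
Buyer bears: destination terminal 1049.77 + brokerage 148.75 + delivery 1565.87 + duty 55287.89 = 58052.28
Landed cost = invoice 232241.99 + 58052.28 = 290294.27

Total landed cost: CAD 290294.27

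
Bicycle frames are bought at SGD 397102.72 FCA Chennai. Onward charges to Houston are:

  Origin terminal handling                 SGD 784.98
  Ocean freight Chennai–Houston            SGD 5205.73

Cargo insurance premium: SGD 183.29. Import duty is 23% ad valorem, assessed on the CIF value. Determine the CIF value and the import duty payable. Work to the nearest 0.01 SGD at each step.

CIF = FCA price + pre-shipment costs + freight + insurance
CIF = 397102.72 + 784.98 + 5205.73 + 183.29 = 403276.72
Import duty = 403276.72 × 23% = 92753.65

CIF value: SGD 403276.72; import duty: SGD 92753.65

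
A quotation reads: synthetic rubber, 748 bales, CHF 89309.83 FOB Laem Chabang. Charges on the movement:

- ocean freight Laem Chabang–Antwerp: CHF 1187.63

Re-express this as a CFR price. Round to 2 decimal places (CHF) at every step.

From FOB to CFR, the seller additionally bears: freight.
CFR price = 89309.83 + 1187.63 = 90497.46

CFR price: CHF 90497.46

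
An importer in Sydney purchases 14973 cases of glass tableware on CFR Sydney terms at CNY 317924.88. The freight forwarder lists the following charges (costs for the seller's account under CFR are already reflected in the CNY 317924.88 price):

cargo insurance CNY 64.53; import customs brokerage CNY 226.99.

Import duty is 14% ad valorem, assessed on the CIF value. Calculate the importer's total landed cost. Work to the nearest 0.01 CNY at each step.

CFR: the seller pays costs through ocean freight to the destination port, but not insurance.
CIF value = CFR price + insurance = 317924.88 + 64.53 = 317989.41
Import duty = 317989.41 × 14% = 44518.52
Buyer bears: insurance 64.53 + brokerage 226.99 + duty 44518.52 = 44810.04
Landed cost = invoice 317924.88 + 44810.04 = 362734.92

Total landed cost: CNY 362734.92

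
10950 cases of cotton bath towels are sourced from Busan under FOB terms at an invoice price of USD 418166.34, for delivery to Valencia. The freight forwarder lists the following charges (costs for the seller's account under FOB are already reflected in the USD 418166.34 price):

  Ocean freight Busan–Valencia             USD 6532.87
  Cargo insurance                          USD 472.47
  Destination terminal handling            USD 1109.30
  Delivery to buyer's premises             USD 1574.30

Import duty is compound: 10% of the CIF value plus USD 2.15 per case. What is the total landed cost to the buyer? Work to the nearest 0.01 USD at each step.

FOB: the seller bears costs until goods are on board at the origin port; the buyer bears freight, insurance and all costs thereafter.
CIF value = FOB price + freight + insurance = 418166.34 + 6532.87 + 472.47 = 425171.68
Ad valorem component: 425171.68 × 10% = 42517.17
Specific component: 10950 × 2.15 = 23542.50
Import duty = 42517.17 + 23542.50 = 66059.67
Buyer bears: freight 6532.87 + insurance 472.47 + destination terminal 1109.30 + delivery 1574.30 + duty 66059.67 = 75748.61
Landed cost = invoice 418166.34 + 75748.61 = 493914.95

Total landed cost: USD 493914.95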